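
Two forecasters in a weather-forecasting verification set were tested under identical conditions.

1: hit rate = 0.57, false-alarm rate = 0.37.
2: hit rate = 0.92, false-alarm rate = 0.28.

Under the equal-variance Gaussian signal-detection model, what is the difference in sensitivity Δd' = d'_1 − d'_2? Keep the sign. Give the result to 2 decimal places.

1: z(0.57) = 0.176, z(0.37) = -0.332, d' = 0.508
2: z(0.92) = 1.405, z(0.28) = -0.583, d' = 1.988
Δd' = d'_1 − d'_2 = 0.508 − 1.988 = -1.480
2 has the higher sensitivity.

Δd' = -1.48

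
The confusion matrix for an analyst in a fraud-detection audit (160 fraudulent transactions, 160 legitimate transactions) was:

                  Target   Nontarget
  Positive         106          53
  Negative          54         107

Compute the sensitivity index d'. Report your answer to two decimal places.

d' = 0.86

H = 106/160 = 0.6625
FA = 53/160 = 0.3312
z(0.6625) = 0.419, z(0.3312) = -0.437
d' = z(H) − z(FA) = 0.419 − (-0.437) = 0.856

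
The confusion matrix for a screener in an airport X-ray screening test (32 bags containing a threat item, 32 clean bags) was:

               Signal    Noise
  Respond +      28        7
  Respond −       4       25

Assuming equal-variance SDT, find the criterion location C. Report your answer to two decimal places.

H = 28/32 = 0.8750
FA = 7/32 = 0.2188
Φ⁻¹(H) = Φ⁻¹(0.8750) = 1.1503
Φ⁻¹(FA) = Φ⁻¹(0.2188) = -0.7763
c = −½·[z(H) + z(FA)] = −0.5 × (1.1503 + (-0.7763)) = -0.1870
c < 0: the screener has a liberal response bias.

C = -0.19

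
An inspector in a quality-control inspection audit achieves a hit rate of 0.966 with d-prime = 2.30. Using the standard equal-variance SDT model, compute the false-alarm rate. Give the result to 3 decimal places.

false-alarm rate = 0.317

z(hit rate) = z(0.966) = 1.8250
z(FA) = z(H) − d' = 1.8250 − 2.30 = -0.4750
false-alarm rate = Φ(-0.4750) = 0.3174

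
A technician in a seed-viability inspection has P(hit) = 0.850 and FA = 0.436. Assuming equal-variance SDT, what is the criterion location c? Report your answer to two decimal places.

z(0.850) = 1.036, z(0.436) = -0.161
c = −½·[z(H) + z(FA)] = −0.5 × (1.036 + (-0.161)) = -0.4375

c = -0.44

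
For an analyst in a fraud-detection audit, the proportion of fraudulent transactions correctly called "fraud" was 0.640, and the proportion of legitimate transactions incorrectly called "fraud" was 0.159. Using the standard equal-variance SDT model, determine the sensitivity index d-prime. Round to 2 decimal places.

z(0.640) = 0.3585, z(0.159) = -0.9986
d' = z(H) − z(FA) = 0.3585 − (-0.9986) = 1.3571

d-prime = 1.36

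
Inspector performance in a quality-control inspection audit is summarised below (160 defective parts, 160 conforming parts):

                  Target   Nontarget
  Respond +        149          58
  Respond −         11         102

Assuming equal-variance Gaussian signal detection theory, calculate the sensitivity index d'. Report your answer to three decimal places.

d' = 1.837

H = 149/160 = 0.9313
FA = 58/160 = 0.3625
z(H) = 1.4855
z(FA) = -0.3518
d' = z(H) − z(FA) = 1.4855 − (-0.3518) = 1.8373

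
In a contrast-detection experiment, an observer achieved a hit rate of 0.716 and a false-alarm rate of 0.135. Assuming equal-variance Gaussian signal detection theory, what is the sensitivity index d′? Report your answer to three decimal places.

z(0.716) = 0.5710, z(0.135) = -1.1031
d' = z(H) − z(FA) = 0.5710 − (-1.1031) = 1.6741

d′ = 1.674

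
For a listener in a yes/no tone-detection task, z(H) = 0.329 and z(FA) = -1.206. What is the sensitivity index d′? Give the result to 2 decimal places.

d′ = 1.54

d' = z(H) − z(FA) = 0.329 − (-1.206) = 1.535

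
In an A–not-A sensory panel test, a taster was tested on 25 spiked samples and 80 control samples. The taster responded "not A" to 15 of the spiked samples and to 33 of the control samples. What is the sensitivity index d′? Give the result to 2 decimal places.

H = 15/25 = 0.6000
FA = 33/80 = 0.4125
Φ⁻¹(H) = 0.2533
Φ⁻¹(FA) = -0.2211
d' = z(H) − z(FA) = 0.2533 − (-0.2211) = 0.4744

d′ = 0.47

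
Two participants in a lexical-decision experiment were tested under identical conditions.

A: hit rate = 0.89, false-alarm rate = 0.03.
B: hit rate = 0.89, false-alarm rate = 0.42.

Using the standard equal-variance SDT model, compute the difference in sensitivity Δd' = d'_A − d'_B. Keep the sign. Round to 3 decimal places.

Δd' = 1.679

A: z(0.89) = 1.2265, z(0.03) = -1.8808, d' = 3.1073
B: z(0.89) = 1.2265, z(0.42) = -0.2019, d' = 1.4284
Δd' = d'_A − d'_B = 3.1073 − 1.4284 = 1.6789
A has the higher sensitivity.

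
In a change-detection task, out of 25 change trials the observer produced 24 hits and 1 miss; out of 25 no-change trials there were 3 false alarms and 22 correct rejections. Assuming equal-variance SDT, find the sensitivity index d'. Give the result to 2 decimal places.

d' = 2.93

H = 24/25 = 0.9600
FA = 3/25 = 0.1200
z(H) = z(0.9600) = 1.751
z(FA) = z(0.1200) = -1.175
d' = z(H) − z(FA) = 1.751 − (-1.175) = 2.926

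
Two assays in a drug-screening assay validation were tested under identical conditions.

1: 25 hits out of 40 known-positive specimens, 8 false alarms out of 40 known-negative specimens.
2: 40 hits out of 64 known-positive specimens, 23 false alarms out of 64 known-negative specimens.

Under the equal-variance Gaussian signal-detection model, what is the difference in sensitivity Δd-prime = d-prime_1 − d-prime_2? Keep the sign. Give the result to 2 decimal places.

Δd-prime = 0.48

1: z(0.6250) = 0.319, z(0.2000) = -0.842, d' = 1.161
2: z(0.6250) = 0.319, z(0.3594) = -0.360, d' = 0.679
Δd' = d'_1 − d'_2 = 1.161 − 0.679 = 0.482
1 has the higher sensitivity.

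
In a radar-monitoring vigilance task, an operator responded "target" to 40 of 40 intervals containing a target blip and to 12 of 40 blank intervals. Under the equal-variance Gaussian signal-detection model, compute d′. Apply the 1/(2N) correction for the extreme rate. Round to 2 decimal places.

d′ = 2.77

The hit rate is 40/40 = 1, so apply the 1/(2N) correction: H → 1 − 1/(2·40) = 0.98750.
z(H) = z(0.98750) = 2.241
z(FA) = z(0.30000) = -0.524
d' = 2.241 − (-0.524) = 2.765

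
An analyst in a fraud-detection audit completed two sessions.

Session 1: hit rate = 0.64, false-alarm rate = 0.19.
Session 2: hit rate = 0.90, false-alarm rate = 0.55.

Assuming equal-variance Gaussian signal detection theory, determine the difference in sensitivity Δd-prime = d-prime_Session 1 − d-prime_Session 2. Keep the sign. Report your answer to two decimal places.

Session 1: z(0.64) = 0.358, z(0.19) = -0.878, d' = 1.236
Session 2: z(0.90) = 1.282, z(0.55) = 0.126, d' = 1.156
Δd' = d'_Session 1 − d'_Session 2 = 1.236 − 1.156 = 0.080
Session 1 has the higher sensitivity.

Δd-prime = 0.08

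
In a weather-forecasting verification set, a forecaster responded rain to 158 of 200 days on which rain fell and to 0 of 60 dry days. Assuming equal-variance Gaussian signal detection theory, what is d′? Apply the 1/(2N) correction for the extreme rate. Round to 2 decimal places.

The false-alarm rate is 0/60 = 0, so apply the 1/(2N) correction: FA → 1/(2·60) = 0.00833.
z(H) = z(0.79000) = 0.806
z(FA) = z(0.00833) = -2.394
d' = 0.806 − (-2.394) = 3.200

d′ = 3.20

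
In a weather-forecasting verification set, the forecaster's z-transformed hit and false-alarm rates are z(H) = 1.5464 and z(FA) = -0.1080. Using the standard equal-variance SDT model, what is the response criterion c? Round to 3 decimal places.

c = −½·[z(H) + z(FA)] = −½·(1.5464 + (-0.1080)) = -0.7192

c = -0.719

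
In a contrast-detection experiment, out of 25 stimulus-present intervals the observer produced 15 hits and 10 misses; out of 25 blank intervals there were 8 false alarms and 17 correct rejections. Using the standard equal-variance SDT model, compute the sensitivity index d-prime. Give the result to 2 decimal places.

d-prime = 0.72

H = 15/25 = 0.6000
FA = 8/25 = 0.3200
z(H) = 0.2533
z(FA) = -0.4677
d' = z(H) − z(FA) = 0.2533 − (-0.4677) = 0.7210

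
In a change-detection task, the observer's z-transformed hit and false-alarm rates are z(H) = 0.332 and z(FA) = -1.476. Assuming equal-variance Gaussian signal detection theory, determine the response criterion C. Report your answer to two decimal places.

C = 0.57

c = −½·[z(H) + z(FA)] = −½·(0.332 + (-1.476)) = 0.572
c > 0: the observer has a conservative response bias.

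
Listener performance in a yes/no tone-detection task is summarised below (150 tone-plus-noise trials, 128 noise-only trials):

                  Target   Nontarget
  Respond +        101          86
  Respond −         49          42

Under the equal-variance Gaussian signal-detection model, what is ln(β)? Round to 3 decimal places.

ln β = -0.002

H = 101/150 = 0.6733
FA = 86/128 = 0.6719
z(0.6733) = 0.4490, z(0.6719) = 0.4452
ln β = −½·[z(H)² − z(FA)²] = −0.5 × (0.2016 − 0.1982) = -0.0017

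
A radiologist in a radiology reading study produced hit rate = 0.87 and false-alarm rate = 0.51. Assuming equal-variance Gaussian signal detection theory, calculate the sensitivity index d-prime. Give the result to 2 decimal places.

d-prime = 1.10

z(H) = z(0.87) = 1.126
z(FA) = z(0.51) = 0.025
d' = z(H) − z(FA) = 1.126 − 0.025 = 1.101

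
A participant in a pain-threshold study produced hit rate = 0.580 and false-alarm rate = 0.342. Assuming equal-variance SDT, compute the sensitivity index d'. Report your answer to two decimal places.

d' = 0.61

z(H) = z(0.580) = 0.202
z(FA) = z(0.342) = -0.407
d' = z(H) − z(FA) = 0.202 − (-0.407) = 0.609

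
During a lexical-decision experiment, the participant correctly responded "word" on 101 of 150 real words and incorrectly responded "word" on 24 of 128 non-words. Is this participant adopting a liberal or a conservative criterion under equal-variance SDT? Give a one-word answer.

conservative

z(H) = 0.449, z(FA) = -0.887
c = −½·(z(H) + z(FA)) = 0.219
c > 0 → conservative criterion (biased toward responding “no”).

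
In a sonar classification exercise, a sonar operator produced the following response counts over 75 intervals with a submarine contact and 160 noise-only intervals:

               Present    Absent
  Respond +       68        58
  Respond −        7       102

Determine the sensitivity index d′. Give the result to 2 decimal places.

H = 68/75 = 0.9067
FA = 58/160 = 0.3625
z(0.9067) = 1.3207, z(0.3625) = -0.3518
d' = z(H) − z(FA) = 1.3207 − (-0.3518) = 1.6725

d′ = 1.67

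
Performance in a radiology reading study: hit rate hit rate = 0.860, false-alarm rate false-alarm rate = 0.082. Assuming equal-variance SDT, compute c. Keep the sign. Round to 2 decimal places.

z(H) = z(0.860) = 1.080
z(FA) = z(0.082) = -1.392
c = −½·[z(H) + z(FA)] = −0.5 × (1.080 + (-1.392)) = 0.156
c > 0: the radiologist has a conservative response bias.

c = 0.16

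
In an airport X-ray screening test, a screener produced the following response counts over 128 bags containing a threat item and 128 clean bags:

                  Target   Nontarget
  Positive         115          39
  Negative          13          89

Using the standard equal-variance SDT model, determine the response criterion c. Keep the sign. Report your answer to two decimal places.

H = 115/128 = 0.8984
FA = 39/128 = 0.3047
z(H) = 1.2725
z(FA) = -0.5109
c = −½·[z(H) + z(FA)] = −0.5 × (1.2725 + (-0.5109)) = -0.3808

c = -0.38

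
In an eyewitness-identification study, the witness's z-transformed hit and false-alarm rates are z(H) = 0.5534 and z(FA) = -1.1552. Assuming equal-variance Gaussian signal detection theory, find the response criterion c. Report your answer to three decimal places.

c = 0.301

c = −½·[z(H) + z(FA)] = −½·(0.5534 + (-1.1552)) = 0.3009
c > 0: the witness has a conservative response bias.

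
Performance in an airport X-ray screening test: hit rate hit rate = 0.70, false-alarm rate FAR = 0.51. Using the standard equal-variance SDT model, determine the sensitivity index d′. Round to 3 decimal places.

d′ = 0.499

z(0.70) = 0.5244, z(0.51) = 0.0251
d' = z(H) − z(FA) = 0.5244 − 0.0251 = 0.4993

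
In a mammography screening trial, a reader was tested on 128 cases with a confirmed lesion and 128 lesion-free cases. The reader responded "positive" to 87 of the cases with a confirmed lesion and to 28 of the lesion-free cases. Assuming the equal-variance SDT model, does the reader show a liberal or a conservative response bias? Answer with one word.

conservative

z(H) = 0.467, z(FA) = -0.776
c = −½·(z(H) + z(FA)) = 0.1545
c > 0 → conservative criterion (biased toward responding “no”).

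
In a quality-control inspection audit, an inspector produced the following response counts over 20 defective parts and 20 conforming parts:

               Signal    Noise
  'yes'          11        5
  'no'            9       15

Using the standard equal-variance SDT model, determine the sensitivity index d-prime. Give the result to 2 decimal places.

d-prime = 0.80

H = 11/20 = 0.5500
FA = 5/20 = 0.2500
Φ⁻¹(H) = Φ⁻¹(0.5500) = 0.126
Φ⁻¹(FA) = Φ⁻¹(0.2500) = -0.674
d' = z(H) − z(FA) = 0.126 − (-0.674) = 0.800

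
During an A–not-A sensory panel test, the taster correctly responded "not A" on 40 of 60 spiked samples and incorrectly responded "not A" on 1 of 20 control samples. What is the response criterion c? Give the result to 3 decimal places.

c = 0.607

H = 40/60 = 0.6667
FA = 1/20 = 0.0500
z(H) = z(0.6667) = 0.4308
z(FA) = z(0.0500) = -1.6449
c = −½·[z(H) + z(FA)] = −0.5 × (0.4308 + (-1.6449)) = 0.60705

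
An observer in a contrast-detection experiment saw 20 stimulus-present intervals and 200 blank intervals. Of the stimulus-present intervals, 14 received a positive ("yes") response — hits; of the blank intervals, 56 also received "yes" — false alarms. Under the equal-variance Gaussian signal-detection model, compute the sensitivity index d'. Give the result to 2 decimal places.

d' = 1.11

H = 14/20 = 0.7000
FA = 56/200 = 0.2800
z(H) = z(0.7000) = 0.524
z(FA) = z(0.2800) = -0.583
d' = z(H) − z(FA) = 0.524 − (-0.583) = 1.107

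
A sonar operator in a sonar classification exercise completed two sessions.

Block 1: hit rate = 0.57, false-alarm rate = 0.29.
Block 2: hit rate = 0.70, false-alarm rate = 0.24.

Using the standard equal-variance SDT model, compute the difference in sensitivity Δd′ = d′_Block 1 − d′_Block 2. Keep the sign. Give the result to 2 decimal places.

Δd′ = -0.50

Block 1: z(0.57) = 0.176, z(0.29) = -0.553, d' = 0.729
Block 2: z(0.70) = 0.524, z(0.24) = -0.706, d' = 1.230
Δd' = d'_Block 1 − d'_Block 2 = 0.729 − 1.230 = -0.501
Block 2 has the higher sensitivity.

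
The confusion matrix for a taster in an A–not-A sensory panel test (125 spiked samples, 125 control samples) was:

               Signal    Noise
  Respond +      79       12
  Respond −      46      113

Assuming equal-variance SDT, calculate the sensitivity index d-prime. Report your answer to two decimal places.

H = 79/125 = 0.6320
FA = 12/125 = 0.0960
z(H) = 0.337
z(FA) = -1.305
d' = z(H) − z(FA) = 0.337 − (-1.305) = 1.642

d-prime = 1.64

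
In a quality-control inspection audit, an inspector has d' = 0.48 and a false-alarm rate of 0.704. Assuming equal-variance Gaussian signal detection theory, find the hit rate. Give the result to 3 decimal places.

z(false-alarm rate) = z(0.704) = 0.5359
z(H) = z(FA) + d' = 0.5359 + 0.48 = 1.0159
hit rate = Φ(1.0159) = 0.8452

hit rate = 0.845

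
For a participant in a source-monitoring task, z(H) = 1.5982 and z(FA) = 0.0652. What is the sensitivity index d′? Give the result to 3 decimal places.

d' = z(H) − z(FA) = 1.5982 − 0.0652 = 1.5330

d′ = 1.533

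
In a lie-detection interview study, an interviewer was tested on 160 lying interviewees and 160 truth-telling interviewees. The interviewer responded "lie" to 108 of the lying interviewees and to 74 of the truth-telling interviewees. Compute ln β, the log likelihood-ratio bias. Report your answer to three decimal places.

ln β = -0.099

H = 108/160 = 0.6750
FA = 74/160 = 0.4625
z(H) = z(0.6750) = 0.4538
z(FA) = z(0.4625) = -0.0941
ln β = −½·[z(H)² − z(FA)²] = −0.5 × (0.2059 − 0.0089) = -0.0985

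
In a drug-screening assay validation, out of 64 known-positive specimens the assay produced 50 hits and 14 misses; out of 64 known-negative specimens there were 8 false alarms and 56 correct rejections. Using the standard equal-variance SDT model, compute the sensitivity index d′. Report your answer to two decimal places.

d′ = 1.93

H = 50/64 = 0.7812
FA = 8/64 = 0.1250
Φ⁻¹(0.7812) = 0.776, Φ⁻¹(0.1250) = -1.150
d' = z(H) − z(FA) = 0.776 − (-1.150) = 1.926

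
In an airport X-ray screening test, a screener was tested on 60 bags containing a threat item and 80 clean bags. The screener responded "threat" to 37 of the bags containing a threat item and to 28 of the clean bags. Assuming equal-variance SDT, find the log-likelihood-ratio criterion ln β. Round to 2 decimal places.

H = 37/60 = 0.6167
FA = 28/80 = 0.3500
Φ⁻¹(H) = Φ⁻¹(0.6167) = 0.297
Φ⁻¹(FA) = Φ⁻¹(0.3500) = -0.385
ln β = −½·[z(H)² − z(FA)²] = −0.5 × (0.088 − 0.148) = 0.030

ln β = 0.03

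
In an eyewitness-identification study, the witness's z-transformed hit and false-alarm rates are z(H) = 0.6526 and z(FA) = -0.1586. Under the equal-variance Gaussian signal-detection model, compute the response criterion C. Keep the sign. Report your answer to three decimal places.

C = -0.247

c = −½·[z(H) + z(FA)] = −½·(0.6526 + (-0.1586)) = -0.2470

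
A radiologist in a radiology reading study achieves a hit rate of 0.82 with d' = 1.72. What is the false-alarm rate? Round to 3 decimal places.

z(hit rate) = z(0.82) = 0.9154
z(FA) = z(H) − d' = 0.9154 − 1.72 = -0.8046
false-alarm rate = Φ(-0.8046) = 0.2105

false-alarm rate = 0.211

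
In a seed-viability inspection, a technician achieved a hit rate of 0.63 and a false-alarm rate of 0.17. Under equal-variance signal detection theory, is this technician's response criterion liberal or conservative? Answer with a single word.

z(H) = 0.332, z(FA) = -0.954
c = −½·(z(H) + z(FA)) = 0.311
c > 0 → conservative criterion (biased toward responding “no”).

conservative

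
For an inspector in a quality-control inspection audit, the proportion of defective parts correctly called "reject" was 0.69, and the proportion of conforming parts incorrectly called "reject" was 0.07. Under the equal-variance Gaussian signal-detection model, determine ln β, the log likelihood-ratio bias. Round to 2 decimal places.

z(0.69) = 0.496, z(0.07) = -1.476
ln β = −½·[z(H)² − z(FA)²] = −0.5 × (0.246 − 2.179) = 0.9665

ln β = 0.97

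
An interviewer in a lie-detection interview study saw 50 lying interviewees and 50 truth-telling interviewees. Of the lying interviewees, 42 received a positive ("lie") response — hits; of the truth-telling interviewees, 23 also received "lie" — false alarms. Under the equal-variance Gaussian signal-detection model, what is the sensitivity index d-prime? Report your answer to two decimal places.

H = 42/50 = 0.8400
FA = 23/50 = 0.4600
Φ⁻¹(H) = 0.9945
Φ⁻¹(FA) = -0.1004
d' = z(H) − z(FA) = 0.9945 − (-0.1004) = 1.0949

d-prime = 1.09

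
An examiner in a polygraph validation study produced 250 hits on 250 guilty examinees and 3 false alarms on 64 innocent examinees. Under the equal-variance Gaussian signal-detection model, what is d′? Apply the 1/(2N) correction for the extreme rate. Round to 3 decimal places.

d′ = 4.554

The hit rate is 250/250 = 1, so apply the 1/(2N) correction: H → 1 − 1/(2·250) = 0.99800.
z(H) = z(0.99800) = 2.8782
z(FA) = z(0.04688) = -1.6759
d' = 2.8782 − (-1.6759) = 4.5541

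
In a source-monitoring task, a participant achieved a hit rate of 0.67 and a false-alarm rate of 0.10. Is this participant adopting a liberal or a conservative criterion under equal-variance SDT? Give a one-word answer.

conservative

z(H) = 0.440, z(FA) = -1.282
c = −½·(z(H) + z(FA)) = 0.421
c > 0 → conservative criterion (biased toward responding “no”).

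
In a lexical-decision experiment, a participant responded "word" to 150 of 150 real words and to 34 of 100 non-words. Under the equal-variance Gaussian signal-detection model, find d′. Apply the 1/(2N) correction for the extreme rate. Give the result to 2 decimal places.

The hit rate is 150/150 = 1, so apply the 1/(2N) correction: H → 1 − 1/(2·150) = 0.99667.
z(H) = z(0.99667) = 2.713
z(FA) = z(0.34000) = -0.412
d' = 2.713 − (-0.412) = 3.125

d′ = 3.13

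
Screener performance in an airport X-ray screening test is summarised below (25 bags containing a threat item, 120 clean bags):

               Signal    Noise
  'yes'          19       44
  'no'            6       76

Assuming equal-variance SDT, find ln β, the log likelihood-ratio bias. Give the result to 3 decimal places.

ln β = -0.191

H = 19/25 = 0.7600
FA = 44/120 = 0.3667
z(H) = 0.7063
z(FA) = -0.3406
ln β = −½·[z(H)² − z(FA)²] = −0.5 × (0.4989 − 0.1160) = -0.19145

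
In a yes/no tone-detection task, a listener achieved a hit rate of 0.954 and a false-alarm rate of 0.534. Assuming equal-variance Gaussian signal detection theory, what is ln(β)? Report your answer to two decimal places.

ln β = -1.42

z(H) = z(0.954) = 1.685
z(FA) = z(0.534) = 0.085
ln β = −½·[z(H)² − z(FA)²] = −0.5 × (2.839 − 0.007) = -1.416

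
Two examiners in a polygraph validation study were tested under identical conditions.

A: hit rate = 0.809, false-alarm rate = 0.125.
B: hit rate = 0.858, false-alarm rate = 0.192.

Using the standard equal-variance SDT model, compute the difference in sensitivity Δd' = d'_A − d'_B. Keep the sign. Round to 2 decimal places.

A: z(0.809) = 0.874, z(0.125) = -1.150, d' = 2.024
B: z(0.858) = 1.071, z(0.192) = -0.871, d' = 1.942
Δd' = d'_A − d'_B = 2.024 − 1.942 = 0.082
A has the higher sensitivity.

Δd' = 0.08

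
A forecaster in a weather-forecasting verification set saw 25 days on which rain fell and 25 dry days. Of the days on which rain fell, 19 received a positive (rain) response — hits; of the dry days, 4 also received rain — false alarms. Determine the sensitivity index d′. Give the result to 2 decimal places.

d′ = 1.70

H = 19/25 = 0.7600
FA = 4/25 = 0.1600
Φ⁻¹(H) = Φ⁻¹(0.7600) = 0.706
Φ⁻¹(FA) = Φ⁻¹(0.1600) = -0.994
d' = z(H) − z(FA) = 0.706 − (-0.994) = 1.700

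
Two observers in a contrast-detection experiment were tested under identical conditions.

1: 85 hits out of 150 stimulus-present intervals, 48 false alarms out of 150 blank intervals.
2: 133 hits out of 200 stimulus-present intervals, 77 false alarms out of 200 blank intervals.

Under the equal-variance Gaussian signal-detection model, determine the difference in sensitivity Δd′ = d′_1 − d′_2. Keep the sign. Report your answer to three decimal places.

Δd′ = -0.083

1: z(0.5667) = 0.1680, z(0.3200) = -0.4677, d' = 0.6357
2: z(0.6650) = 0.4261, z(0.3850) = -0.2924, d' = 0.7185
Δd' = d'_1 − d'_2 = 0.6357 − 0.7185 = -0.0828
2 has the higher sensitivity.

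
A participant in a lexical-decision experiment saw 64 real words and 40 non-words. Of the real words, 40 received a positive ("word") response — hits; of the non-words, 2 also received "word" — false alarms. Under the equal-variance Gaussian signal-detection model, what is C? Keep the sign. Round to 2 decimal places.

C = 0.66

H = 40/64 = 0.6250
FA = 2/40 = 0.0500
z(0.6250) = 0.319, z(0.0500) = -1.645
c = −½·[z(H) + z(FA)] = −0.5 × (0.319 + (-1.645)) = 0.663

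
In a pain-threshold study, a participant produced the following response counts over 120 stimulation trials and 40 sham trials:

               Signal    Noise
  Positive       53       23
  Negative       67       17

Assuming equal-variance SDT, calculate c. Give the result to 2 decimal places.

c = -0.02

H = 53/120 = 0.4417
FA = 23/40 = 0.5750
z(H) = z(0.4417) = -0.147
z(FA) = z(0.5750) = 0.189
c = −½·[z(H) + z(FA)] = −0.5 × (-0.147 + 0.189) = -0.021
c < 0: the participant has a liberal response bias.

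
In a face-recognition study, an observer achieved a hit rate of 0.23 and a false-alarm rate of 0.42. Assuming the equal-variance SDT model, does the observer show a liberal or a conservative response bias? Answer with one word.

conservative

z(H) = -0.739, z(FA) = -0.202
c = −½·(z(H) + z(FA)) = 0.4705
c > 0 → conservative criterion (biased toward responding “no”).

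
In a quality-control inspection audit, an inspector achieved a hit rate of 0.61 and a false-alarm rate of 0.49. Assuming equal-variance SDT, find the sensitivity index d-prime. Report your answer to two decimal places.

d-prime = 0.30

z(H) = 0.2793
z(FA) = -0.0251
d' = z(H) − z(FA) = 0.2793 − (-0.0251) = 0.3044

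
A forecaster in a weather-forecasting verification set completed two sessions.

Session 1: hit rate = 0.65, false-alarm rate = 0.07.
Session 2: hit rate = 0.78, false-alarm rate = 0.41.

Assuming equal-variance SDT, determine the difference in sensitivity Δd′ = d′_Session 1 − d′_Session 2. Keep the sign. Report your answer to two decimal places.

Session 1: z(0.65) = 0.385, z(0.07) = -1.476, d' = 1.861
Session 2: z(0.78) = 0.772, z(0.41) = -0.228, d' = 1.000
Δd' = d'_Session 1 − d'_Session 2 = 1.861 − 1.000 = 0.861
Session 1 has the higher sensitivity.

Δd′ = 0.86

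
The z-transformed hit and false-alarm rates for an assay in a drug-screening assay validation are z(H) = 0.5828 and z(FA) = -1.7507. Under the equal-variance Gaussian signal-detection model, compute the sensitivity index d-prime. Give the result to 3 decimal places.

d-prime = 2.334

d' = z(H) − z(FA) = 0.5828 − (-1.7507) = 2.3335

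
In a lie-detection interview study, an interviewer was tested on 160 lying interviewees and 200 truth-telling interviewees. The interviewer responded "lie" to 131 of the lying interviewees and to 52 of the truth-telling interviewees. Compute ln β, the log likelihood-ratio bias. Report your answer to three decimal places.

H = 131/160 = 0.8187
FA = 52/200 = 0.2600
z(H) = 0.9104
z(FA) = -0.6433
ln β = −½·[z(H)² − z(FA)²] = −0.5 × (0.8288 − 0.4138) = -0.2075

ln β = -0.208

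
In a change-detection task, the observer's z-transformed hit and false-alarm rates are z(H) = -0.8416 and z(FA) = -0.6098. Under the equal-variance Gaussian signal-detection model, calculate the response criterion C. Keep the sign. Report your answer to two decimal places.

C = 0.73

c = −½·[z(H) + z(FA)] = −½·(-0.8416 + (-0.6098)) = 0.7257
c > 0: the observer has a conservative response bias.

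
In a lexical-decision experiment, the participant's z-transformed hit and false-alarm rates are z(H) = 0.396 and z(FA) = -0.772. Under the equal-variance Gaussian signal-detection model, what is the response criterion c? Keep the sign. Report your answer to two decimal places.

c = 0.19

c = −½·[z(H) + z(FA)] = −½·(0.396 + (-0.772)) = 0.188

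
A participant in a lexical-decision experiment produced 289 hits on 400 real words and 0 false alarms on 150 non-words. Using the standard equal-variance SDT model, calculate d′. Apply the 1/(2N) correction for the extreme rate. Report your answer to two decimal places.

d′ = 3.30

The false-alarm rate is 0/150 = 0, so apply the 1/(2N) correction: FA → 1/(2·150) = 0.00333.
z(H) = z(0.72250) = 0.590
z(FA) = z(0.00333) = -2.713
d' = 0.590 − (-2.713) = 3.303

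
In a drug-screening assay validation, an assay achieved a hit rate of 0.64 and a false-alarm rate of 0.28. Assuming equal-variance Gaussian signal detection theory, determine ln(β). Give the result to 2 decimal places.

ln β = 0.11

Φ⁻¹(H) = Φ⁻¹(0.64) = 0.358
Φ⁻¹(FA) = Φ⁻¹(0.28) = -0.583
ln β = −½·[z(H)² − z(FA)²] = −0.5 × (0.128 − 0.340) = 0.106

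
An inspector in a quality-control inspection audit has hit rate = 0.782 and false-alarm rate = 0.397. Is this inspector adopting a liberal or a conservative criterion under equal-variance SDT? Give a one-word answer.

z(H) = 0.779, z(FA) = -0.261
c = −½·(z(H) + z(FA)) = -0.259
c < 0 → liberal criterion (biased toward responding “yes”).

liberal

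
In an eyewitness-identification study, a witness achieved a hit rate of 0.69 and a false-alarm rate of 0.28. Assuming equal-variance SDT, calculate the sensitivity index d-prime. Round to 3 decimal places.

Φ⁻¹(H) = 0.4959
Φ⁻¹(FA) = -0.5828
d' = z(H) − z(FA) = 0.4959 − (-0.5828) = 1.0787

d-prime = 1.079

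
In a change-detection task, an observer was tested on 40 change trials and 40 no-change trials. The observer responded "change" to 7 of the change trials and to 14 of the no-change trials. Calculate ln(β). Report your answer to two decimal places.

ln β = -0.36

H = 7/40 = 0.1750
FA = 14/40 = 0.3500
z(H) = z(0.1750) = -0.935
z(FA) = z(0.3500) = -0.385
ln β = −½·[z(H)² − z(FA)²] = −0.5 × (0.874 − 0.148) = -0.363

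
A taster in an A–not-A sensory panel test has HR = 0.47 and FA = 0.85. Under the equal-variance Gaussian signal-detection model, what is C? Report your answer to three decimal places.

z(H) = z(0.47) = -0.0753
z(FA) = z(0.85) = 1.0364
c = −½·[z(H) + z(FA)] = −0.5 × (-0.0753 + 1.0364) = -0.48055

C = -0.481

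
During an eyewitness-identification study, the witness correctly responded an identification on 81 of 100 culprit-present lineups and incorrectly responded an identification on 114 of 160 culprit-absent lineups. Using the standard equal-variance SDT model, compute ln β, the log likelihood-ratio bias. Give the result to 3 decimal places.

H = 81/100 = 0.8100
FA = 114/160 = 0.7125
z(H) = z(0.8100) = 0.8779
z(FA) = z(0.7125) = 0.5607
ln β = −½·[z(H)² − z(FA)²] = −0.5 × (0.7707 − 0.3144) = -0.22815

ln β = -0.228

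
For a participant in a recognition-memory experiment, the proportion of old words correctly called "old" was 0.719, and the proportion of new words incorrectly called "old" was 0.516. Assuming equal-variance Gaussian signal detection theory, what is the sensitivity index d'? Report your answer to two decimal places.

z(0.719) = 0.580, z(0.516) = 0.040
d' = z(H) − z(FA) = 0.580 − 0.040 = 0.540

d' = 0.54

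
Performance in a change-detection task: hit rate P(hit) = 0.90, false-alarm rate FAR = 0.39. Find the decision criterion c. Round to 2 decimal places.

c = -0.50

z(H) = z(0.90) = 1.2816
z(FA) = z(0.39) = -0.2793
c = −½·[z(H) + z(FA)] = −0.5 × (1.2816 + (-0.2793)) = -0.50115
c < 0: the observer has a liberal response bias.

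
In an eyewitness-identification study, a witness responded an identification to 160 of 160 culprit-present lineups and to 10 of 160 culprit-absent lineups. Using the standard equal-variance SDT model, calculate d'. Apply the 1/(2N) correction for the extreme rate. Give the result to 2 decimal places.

The hit rate is 160/160 = 1, so apply the 1/(2N) correction: H → 1 − 1/(2·160) = 0.99687.
z(H) = z(0.99687) = 2.734
z(FA) = z(0.06250) = -1.534
d' = 2.734 − (-1.534) = 4.268

d' = 4.27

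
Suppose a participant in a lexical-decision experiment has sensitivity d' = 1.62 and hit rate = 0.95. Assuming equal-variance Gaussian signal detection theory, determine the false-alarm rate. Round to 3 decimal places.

z(hit rate) = z(0.95) = 1.6449
z(FA) = z(H) − d' = 1.6449 − 1.62 = 0.0249
false-alarm rate = Φ(0.0249) = 0.5099

false-alarm rate = 0.510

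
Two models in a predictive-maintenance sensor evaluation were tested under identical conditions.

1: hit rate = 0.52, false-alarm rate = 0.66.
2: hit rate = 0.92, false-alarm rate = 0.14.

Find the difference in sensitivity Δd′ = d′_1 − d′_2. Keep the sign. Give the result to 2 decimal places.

Δd′ = -2.85

1: z(0.52) = 0.050, z(0.66) = 0.412, d' = -0.362
2: z(0.92) = 1.405, z(0.14) = -1.080, d' = 2.485
Δd' = d'_1 − d'_2 = -0.362 − 2.485 = -2.847
2 has the higher sensitivity.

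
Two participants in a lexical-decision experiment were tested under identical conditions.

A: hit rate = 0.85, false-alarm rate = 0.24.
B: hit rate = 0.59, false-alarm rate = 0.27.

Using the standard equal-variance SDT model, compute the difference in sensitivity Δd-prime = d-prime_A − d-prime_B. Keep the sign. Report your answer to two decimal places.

A: z(0.85) = 1.036, z(0.24) = -0.706, d' = 1.742
B: z(0.59) = 0.228, z(0.27) = -0.613, d' = 0.841
Δd' = d'_A − d'_B = 1.742 − 0.841 = 0.901
A has the higher sensitivity.

Δd-prime = 0.90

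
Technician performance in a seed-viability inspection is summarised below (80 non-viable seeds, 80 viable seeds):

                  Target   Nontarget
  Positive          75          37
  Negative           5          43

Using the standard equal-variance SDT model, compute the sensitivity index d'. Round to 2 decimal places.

d' = 1.63

H = 75/80 = 0.9375
FA = 37/80 = 0.4625
Φ⁻¹(H) = Φ⁻¹(0.9375) = 1.5341
Φ⁻¹(FA) = Φ⁻¹(0.4625) = -0.0941
d' = z(H) − z(FA) = 1.5341 − (-0.0941) = 1.6282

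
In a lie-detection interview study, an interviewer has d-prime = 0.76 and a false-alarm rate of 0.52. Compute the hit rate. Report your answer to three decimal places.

hit rate = 0.791

z(false-alarm rate) = z(0.52) = 0.0502
z(H) = z(FA) + d' = 0.0502 + 0.76 = 0.8102
hit rate = Φ(0.8102) = 0.7911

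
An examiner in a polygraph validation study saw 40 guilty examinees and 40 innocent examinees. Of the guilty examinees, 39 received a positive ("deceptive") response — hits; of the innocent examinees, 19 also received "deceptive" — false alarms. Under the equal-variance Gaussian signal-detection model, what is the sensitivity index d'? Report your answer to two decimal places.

d' = 2.02

H = 39/40 = 0.9750
FA = 19/40 = 0.4750
z(H) = 1.9600
z(FA) = -0.0627
d' = z(H) − z(FA) = 1.9600 − (-0.0627) = 2.0227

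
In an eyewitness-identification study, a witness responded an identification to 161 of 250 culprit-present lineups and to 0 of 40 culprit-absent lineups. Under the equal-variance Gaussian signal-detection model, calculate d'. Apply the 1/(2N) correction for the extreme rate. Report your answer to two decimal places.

The false-alarm rate is 0/40 = 0, so apply the 1/(2N) correction: FA → 1/(2·40) = 0.01250.
z(H) = z(0.64400) = 0.369
z(FA) = z(0.01250) = -2.241
d' = 0.369 − (-2.241) = 2.610

d' = 2.61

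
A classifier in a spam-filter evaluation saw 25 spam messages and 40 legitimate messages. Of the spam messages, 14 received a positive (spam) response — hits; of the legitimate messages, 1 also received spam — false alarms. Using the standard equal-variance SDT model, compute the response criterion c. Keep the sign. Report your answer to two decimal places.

H = 14/25 = 0.5600
FA = 1/40 = 0.0250
z(0.5600) = 0.151, z(0.0250) = -1.960
c = −½·[z(H) + z(FA)] = −0.5 × (0.151 + (-1.960)) = 0.9045

c = 0.90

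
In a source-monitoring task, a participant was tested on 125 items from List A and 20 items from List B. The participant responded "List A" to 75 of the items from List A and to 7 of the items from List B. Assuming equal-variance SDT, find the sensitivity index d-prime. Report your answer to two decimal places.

d-prime = 0.64

H = 75/125 = 0.6000
FA = 7/20 = 0.3500
z(H) = 0.2533
z(FA) = -0.3853
d' = z(H) − z(FA) = 0.2533 − (-0.3853) = 0.6386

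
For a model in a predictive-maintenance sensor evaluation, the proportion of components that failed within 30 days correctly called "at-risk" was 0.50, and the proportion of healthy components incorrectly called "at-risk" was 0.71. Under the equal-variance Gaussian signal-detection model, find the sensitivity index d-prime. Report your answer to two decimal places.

Φ⁻¹(H) = Φ⁻¹(0.50) = 0.000
Φ⁻¹(FA) = Φ⁻¹(0.71) = 0.553
d' = z(H) − z(FA) = 0.000 − 0.553 = -0.553

d-prime = -0.55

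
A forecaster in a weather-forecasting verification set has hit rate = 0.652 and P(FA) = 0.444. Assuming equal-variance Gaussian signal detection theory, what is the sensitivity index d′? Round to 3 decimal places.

Φ⁻¹(H) = Φ⁻¹(0.652) = 0.3907
Φ⁻¹(FA) = Φ⁻¹(0.444) = -0.1408
d' = z(H) − z(FA) = 0.3907 − (-0.1408) = 0.5315

d′ = 0.532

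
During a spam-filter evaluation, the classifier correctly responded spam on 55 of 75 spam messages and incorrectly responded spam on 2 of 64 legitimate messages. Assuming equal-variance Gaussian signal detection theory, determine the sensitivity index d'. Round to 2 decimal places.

d' = 2.49

H = 55/75 = 0.7333
FA = 2/64 = 0.0312
z(0.7333) = 0.6228, z(0.0312) = -1.8634
d' = z(H) − z(FA) = 0.6228 − (-1.8634) = 2.4862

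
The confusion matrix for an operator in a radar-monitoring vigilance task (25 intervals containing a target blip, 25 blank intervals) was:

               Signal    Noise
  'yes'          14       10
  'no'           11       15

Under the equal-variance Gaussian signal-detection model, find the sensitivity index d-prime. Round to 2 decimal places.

H = 14/25 = 0.5600
FA = 10/25 = 0.4000
z(H) = z(0.5600) = 0.151
z(FA) = z(0.4000) = -0.253
d' = z(H) − z(FA) = 0.151 − (-0.253) = 0.404

d-prime = 0.40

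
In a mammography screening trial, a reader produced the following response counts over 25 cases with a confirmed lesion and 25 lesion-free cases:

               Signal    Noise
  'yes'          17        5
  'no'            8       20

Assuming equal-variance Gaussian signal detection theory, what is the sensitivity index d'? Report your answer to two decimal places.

d' = 1.31

H = 17/25 = 0.6800
FA = 5/25 = 0.2000
z(H) = z(0.6800) = 0.468
z(FA) = z(0.2000) = -0.842
d' = z(H) − z(FA) = 0.468 − (-0.842) = 1.310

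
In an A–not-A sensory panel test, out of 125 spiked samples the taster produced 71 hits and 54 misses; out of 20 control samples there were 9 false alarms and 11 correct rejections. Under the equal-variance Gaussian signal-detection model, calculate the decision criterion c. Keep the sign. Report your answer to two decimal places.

c = -0.02

H = 71/125 = 0.5680
FA = 9/20 = 0.4500
z(H) = z(0.5680) = 0.171
z(FA) = z(0.4500) = -0.126
c = −½·[z(H) + z(FA)] = −0.5 × (0.171 + (-0.126)) = -0.0225
c < 0: the taster has a liberal response bias.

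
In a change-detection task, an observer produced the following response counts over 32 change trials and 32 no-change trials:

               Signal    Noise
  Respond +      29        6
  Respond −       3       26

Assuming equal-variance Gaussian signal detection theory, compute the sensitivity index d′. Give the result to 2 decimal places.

H = 29/32 = 0.9062
FA = 6/32 = 0.1875
z(H) = 1.318
z(FA) = -0.887
d' = z(H) − z(FA) = 1.318 − (-0.887) = 2.205

d′ = 2.21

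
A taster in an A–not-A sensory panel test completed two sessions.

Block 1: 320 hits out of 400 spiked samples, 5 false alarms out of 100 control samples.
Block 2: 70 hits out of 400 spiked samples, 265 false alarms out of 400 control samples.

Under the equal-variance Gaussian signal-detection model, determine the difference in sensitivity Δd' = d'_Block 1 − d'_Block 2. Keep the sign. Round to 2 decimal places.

Block 1: z(0.8000) = 0.842, z(0.0500) = -1.645, d' = 2.487
Block 2: z(0.1750) = -0.935, z(0.6625) = 0.419, d' = -1.354
Δd' = d'_Block 1 − d'_Block 2 = 2.487 − (-1.354) = 3.841
Block 1 has the higher sensitivity.

Δd' = 3.84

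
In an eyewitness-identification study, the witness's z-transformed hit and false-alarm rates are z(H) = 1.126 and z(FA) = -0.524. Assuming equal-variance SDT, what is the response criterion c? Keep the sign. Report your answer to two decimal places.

c = −½·[z(H) + z(FA)] = −½·(1.126 + (-0.524)) = -0.301

c = -0.30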